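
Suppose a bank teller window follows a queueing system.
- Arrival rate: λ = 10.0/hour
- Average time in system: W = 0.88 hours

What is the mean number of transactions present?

Little's Law: L = λW
L = 10.0 × 0.88 = 8.8000 transactions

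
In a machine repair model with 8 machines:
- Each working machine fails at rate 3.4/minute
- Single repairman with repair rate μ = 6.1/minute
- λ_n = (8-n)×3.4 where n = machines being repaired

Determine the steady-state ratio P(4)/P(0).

P(4)/P(0) = ∏_{i=0}^{4-1} λ_i/μ_{i+1}
= (8-0)×3.4/6.1 × (8-1)×3.4/6.1 × (8-2)×3.4/6.1 × (8-3)×3.4/6.1
= 162.1458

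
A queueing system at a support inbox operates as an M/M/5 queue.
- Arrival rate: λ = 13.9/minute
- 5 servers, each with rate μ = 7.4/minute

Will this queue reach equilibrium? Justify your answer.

Stability requires ρ = λ/(cμ) < 1
ρ = 13.9/(5 × 7.4) = 13.9/37.00 = 0.3757
Since 0.3757 < 1, the system is STABLE.
The servers are busy 37.57% of the time.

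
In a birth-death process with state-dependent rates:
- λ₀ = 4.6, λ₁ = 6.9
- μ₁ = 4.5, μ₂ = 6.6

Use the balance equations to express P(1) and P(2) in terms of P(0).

Balance equations:
State 0: λ₀P₀ = μ₁P₁ → P₁ = (λ₀/μ₁)P₀ = (4.6/4.5)P₀ = 1.0222P₀
State 1: P₂ = (λ₀λ₁)/(μ₁μ₂)P₀ = (4.6×6.9)/(4.5×6.6)P₀ = 1.0687P₀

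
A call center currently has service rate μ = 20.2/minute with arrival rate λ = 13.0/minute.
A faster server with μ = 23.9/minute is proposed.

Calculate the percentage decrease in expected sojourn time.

System 1: ρ₁ = 13.0/20.2 = 0.6436, W₁ = 1/(20.2-13.0) = 0.1388889
System 2: ρ₂ = 13.0/23.9 = 0.5439, W₂ = 1/(23.9-13.0) = 0.09174312
Improvement: (W₁-W₂)/W₁ = (0.1388889-0.09174312)/0.1388889 = 33.94%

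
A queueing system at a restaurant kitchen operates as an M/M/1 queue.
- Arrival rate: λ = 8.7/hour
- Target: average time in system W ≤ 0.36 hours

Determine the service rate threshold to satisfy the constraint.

For M/M/1: W = 1/(μ-λ)
Need W ≤ 0.36, so 1/(μ-λ) ≤ 0.36
μ - λ ≥ 1/0.36 = 2.7778
μ ≥ 8.7 + 2.7778 = 11.4778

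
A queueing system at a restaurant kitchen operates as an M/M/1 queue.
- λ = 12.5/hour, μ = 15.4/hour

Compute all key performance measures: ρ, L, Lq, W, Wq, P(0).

Step 1: ρ = λ/μ = 12.5/15.4 = 0.8117
Step 2: L = λ/(μ-λ) = 12.5/2.90 = 4.3103
Step 3: Lq = λ²/(μ(μ-λ)) = 156.25/(15.4×2.90) = 3.4987
Step 4: W = 1/(μ-λ) = 1/2.90 = 0.3448276
Step 5: Wq = λ/(μ(μ-λ)) = 12.5/(15.4×2.90) = 0.2799
Step 6: P(0) = 1-ρ = 0.1883
Verify: L = λW = 12.5×0.3448276 = 4.3103 ✔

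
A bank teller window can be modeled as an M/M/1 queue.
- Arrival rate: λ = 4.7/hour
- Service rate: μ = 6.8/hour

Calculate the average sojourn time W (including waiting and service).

First, compute utilization: ρ = λ/μ = 4.7/6.8 = 0.6912
For M/M/1: W = 1/(μ-λ)
W = 1/(6.8-4.7) = 1/2.10
W = 0.4762 hours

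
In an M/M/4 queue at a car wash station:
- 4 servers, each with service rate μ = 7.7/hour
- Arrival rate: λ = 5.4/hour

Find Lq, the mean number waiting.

Traffic intensity: ρ = λ/(cμ) = 5.4/(4×7.7) = 0.1753
Since ρ = 0.1753 < 1, system is stable.
Offered load a = λ/μ = cρ = 5.4/7.7 = 0.7013
P₀ = [ Σₙ₌₀^3 aⁿ/n! + a^4/(4!(1-ρ)) ]⁻¹
Σ = a^0/0! + a^1/1! + a^2/2! + a^3/3! = 1.0000 + 0.7013 + 0.2459 + 0.05749 = 2.0047
a^4/(4!(1-ρ)) = 0.2419/(24 × 0.8247) = 0.01222
P₀ = 1/(2.0047 + 0.01222) = 0.4958
Lq = P₀·a^4·ρ / (4!(1-ρ)²) = 0.4958 × 0.2419 × 0.1753 / (24 × 0.6801) = 0.001288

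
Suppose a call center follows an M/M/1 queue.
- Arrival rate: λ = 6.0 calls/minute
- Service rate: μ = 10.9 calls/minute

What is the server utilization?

Server utilization: ρ = λ/μ
ρ = 6.0/10.9 = 0.5505
The server is busy 55.05% of the time.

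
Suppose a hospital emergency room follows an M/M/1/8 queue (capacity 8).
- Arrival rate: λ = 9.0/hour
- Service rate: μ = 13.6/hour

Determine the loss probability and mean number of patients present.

ρ = λ/μ = 9.0/13.6 = 0.66176
P₀ = (1-ρ)/(1-ρ^(K+1)) = (1-0.66176)/(1-0.66176^9) = 0.33824/0.97566 = 0.3467
P_K = P₀×ρ^K = 0.3467 × 0.66176^8 = 0.3467 × 0.03678 = 0.01275
Blocking probability P_8 = 0.01275 (1.28%)
L = ρ[1 - (K+1)ρ^K + Kρ^(K+1)] / [(1-ρ)(1-ρ^(K+1))]
L = 0.66176 × (1 - 9×0.03678 + 8×0.02434) / ((1 - 0.66176) × (1 - 0.02434)) = 1.7320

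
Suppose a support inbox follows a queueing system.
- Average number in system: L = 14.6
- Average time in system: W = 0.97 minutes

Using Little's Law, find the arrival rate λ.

Little's Law: L = λW, so λ = L/W
λ = 14.6/0.97 = 15.0515 emails/minute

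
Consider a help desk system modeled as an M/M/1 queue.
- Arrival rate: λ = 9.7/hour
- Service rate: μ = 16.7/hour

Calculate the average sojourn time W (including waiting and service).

First, compute utilization: ρ = λ/μ = 9.7/16.7 = 0.5808
For M/M/1: W = 1/(μ-λ)
W = 1/(16.7-9.7) = 1/7.00
W = 0.1429 hours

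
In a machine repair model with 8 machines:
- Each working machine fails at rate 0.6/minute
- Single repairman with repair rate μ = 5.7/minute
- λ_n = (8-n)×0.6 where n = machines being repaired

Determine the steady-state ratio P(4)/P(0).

P(4)/P(0) = ∏_{i=0}^{4-1} λ_i/μ_{i+1}
= (8-0)×0.6/5.7 × (8-1)×0.6/5.7 × (8-2)×0.6/5.7 × (8-3)×0.6/5.7
= 0.2063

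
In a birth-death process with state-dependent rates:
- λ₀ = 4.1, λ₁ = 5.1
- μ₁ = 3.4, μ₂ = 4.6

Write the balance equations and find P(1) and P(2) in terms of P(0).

Balance equations:
State 0: λ₀P₀ = μ₁P₁ → P₁ = (λ₀/μ₁)P₀ = (4.1/3.4)P₀ = 1.2059P₀
State 1: P₂ = (λ₀λ₁)/(μ₁μ₂)P₀ = (4.1×5.1)/(3.4×4.6)P₀ = 1.3370P₀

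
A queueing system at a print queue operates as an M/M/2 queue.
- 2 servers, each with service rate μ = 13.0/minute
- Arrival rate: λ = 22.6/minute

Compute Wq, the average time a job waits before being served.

Traffic intensity: ρ = λ/(cμ) = 22.6/(2×13.0) = 0.8692
Since ρ = 0.8692 < 1, system is stable.
Offered load a = λ/μ = cρ = 22.6/13.0 = 1.7385
P₀ = [ Σₙ₌₀^1 aⁿ/n! + a^2/(2!(1-ρ)) ]⁻¹
Σ = a^0/0! + a^1/1! = 1.0000 + 1.7385 = 2.7385
a^2/(2!(1-ρ)) = 3.02225/(2 × 0.130769) = 11.5557
P₀ = 1/(2.7385 + 11.5557) = 0.06996
Lq = P₀·a^2·ρ / (2!(1-ρ)²) = 0.06996 × 3.0222 × 0.8692 / (2 × 0.01710) = 5.3736
Wq = Lq/λ = 5.3736/22.6 = 0.2378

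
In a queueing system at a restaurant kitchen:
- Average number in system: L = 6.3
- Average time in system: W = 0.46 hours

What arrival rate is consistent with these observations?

Little's Law: L = λW, so λ = L/W
λ = 6.3/0.46 = 13.6957 orders/hour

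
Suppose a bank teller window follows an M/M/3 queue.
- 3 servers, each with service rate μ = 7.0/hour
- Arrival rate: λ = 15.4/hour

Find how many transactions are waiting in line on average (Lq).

Traffic intensity: ρ = λ/(cμ) = 15.4/(3×7.0) = 0.7333
Since ρ = 0.7333 < 1, system is stable.
Offered load a = λ/μ = cρ = 15.4/7.0 = 2.2000
P₀ = [ Σₙ₌₀^2 aⁿ/n! + a^3/(3!(1-ρ)) ]⁻¹
Σ = a^0/0! + a^1/1! + a^2/2! = 1.0000 + 2.2000 + 2.4200 = 5.6200
a^3/(3!(1-ρ)) = 10.6480/(6 × 0.266667) = 6.6550
P₀ = 1/(5.6200 + 6.6550) = 0.08147
Lq = P₀·a^3·ρ / (3!(1-ρ)²) = 0.081466 × 10.6480 × 0.73333 / (6 × 0.071111) = 1.4909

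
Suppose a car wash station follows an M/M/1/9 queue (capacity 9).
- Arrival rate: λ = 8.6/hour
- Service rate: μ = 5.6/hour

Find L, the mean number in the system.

ρ = λ/μ = 8.6/5.6 = 1.53571
P₀ = (1-ρ)/(1-ρ^(K+1)) = (1-1.53571)/(1-1.53571^10) = -0.5357/-71.9612 = 0.007444
P_K = P₀×ρ^K = 0.007444 × 1.53571^9 = 0.007444 × 47.5098 = 0.3537
L = ρ[1 - (K+1)ρ^K + Kρ^(K+1)] / [(1-ρ)(1-ρ^(K+1))]
L = 1.53571 × (1 - 10×47.5098 + 9×72.9612) / ((1 - 1.53571) × (1 - 72.9612)) = 7.2723 cars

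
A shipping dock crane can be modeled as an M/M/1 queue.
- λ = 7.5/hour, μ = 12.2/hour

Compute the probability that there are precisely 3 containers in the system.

ρ = λ/μ = 7.5/12.2 = 0.61475
P(n) = (1-ρ)ρⁿ
P(3) = (1-0.61475) × 0.61475^3
P(3) = 0.38525 × 0.23232
P(3) = 0.08950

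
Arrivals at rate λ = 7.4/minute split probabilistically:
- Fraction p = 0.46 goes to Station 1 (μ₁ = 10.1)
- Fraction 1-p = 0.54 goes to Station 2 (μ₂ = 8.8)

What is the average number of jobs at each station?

Effective rates: λ₁ = 7.4×0.46 = 3.404, λ₂ = 7.4×0.54 = 3.996
Station 1: ρ₁ = 3.404/10.1 = 0.33703, L₁ = ρ₁/(1-ρ₁) = 0.33703/(1-0.33703) = 0.5084
Station 2: ρ₂ = 3.996/8.8 = 0.4541, L₂ = ρ₂/(1-ρ₂) = 0.4541/(1-0.4541) = 0.8318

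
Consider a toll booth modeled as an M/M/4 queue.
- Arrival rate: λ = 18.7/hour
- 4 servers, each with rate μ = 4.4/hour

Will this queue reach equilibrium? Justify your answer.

Stability requires ρ = λ/(cμ) < 1
ρ = 18.7/(4 × 4.4) = 18.7/17.60 = 1.0625
Since 1.0625 ≥ 1, the system is UNSTABLE.
Need c > λ/μ = 18.7/4.4 = 4.25.
Minimum servers needed: c = 5.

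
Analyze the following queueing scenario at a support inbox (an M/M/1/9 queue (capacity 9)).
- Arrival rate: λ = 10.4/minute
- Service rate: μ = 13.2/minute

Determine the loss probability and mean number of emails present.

ρ = λ/μ = 10.4/13.2 = 0.78788
P₀ = (1-ρ)/(1-ρ^(K+1)) = (1-0.78788)/(1-0.78788^10) = 0.21212/0.90783 = 0.2337
P_K = P₀×ρ^K = 0.2336567 × 0.78788^9 = 0.2336567 × 0.1169878 = 0.02733
Blocking probability P_9 = 0.02733 (2.73%)
L = ρ[1 - (K+1)ρ^K + Kρ^(K+1)] / [(1-ρ)(1-ρ^(K+1))]
L = 0.78788 × (1 - 10×0.116988 + 9×0.0921724) / ((1 - 0.78788) × (1 - 0.0921724)) = 2.6990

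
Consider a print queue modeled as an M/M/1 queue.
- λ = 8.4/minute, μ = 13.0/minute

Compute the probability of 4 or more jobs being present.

ρ = λ/μ = 8.4/13.0 = 0.64615
P(N ≥ n) = ρⁿ
P(N ≥ 4) = 0.64615^4
P(N ≥ 4) = 0.1743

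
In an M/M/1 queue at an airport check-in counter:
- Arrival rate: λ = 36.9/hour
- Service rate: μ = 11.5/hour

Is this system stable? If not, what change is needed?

Stability requires ρ = λ/(cμ) < 1
ρ = 36.9/(1 × 11.5) = 36.9/11.50 = 3.2087
Since 3.2087 ≥ 1, the system is UNSTABLE.
Queue grows without bound. Need μ > λ = 36.9.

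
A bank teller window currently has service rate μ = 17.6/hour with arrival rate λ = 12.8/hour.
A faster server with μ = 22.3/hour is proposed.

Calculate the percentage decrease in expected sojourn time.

System 1: ρ₁ = 12.8/17.6 = 0.7273, W₁ = 1/(17.6-12.8) = 0.20833
System 2: ρ₂ = 12.8/22.3 = 0.5740, W₂ = 1/(22.3-12.8) = 0.10526
Improvement: (W₁-W₂)/W₁ = (0.20833-0.10526)/0.20833 = 49.47%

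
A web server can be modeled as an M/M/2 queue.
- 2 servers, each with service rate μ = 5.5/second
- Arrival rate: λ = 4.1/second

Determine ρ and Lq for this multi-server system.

Traffic intensity: ρ = λ/(cμ) = 4.1/(2×5.5) = 0.3727
Since ρ = 0.3727 < 1, system is stable.
Offered load a = λ/μ = cρ = 4.1/5.5 = 0.7455
P₀ = [ Σₙ₌₀^1 aⁿ/n! + a^2/(2!(1-ρ)) ]⁻¹
Σ = a^0/0! + a^1/1! = 1.0000 + 0.7455 = 1.7455
a^2/(2!(1-ρ)) = 0.55570/(2 × 0.62727) = 0.4430
P₀ = 1/(1.74545 + 0.442951) = 0.4570
Lq = P₀·a^2·ρ / (2!(1-ρ)²) = 0.4570 × 0.5557 × 0.3727 / (2 × 0.3935) = 0.1203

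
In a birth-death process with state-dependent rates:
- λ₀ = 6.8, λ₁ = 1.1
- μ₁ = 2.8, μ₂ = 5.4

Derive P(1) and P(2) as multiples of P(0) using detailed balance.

Balance equations:
State 0: λ₀P₀ = μ₁P₁ → P₁ = (λ₀/μ₁)P₀ = (6.8/2.8)P₀ = 2.4286P₀
State 1: P₂ = (λ₀λ₁)/(μ₁μ₂)P₀ = (6.8×1.1)/(2.8×5.4)P₀ = 0.4947P₀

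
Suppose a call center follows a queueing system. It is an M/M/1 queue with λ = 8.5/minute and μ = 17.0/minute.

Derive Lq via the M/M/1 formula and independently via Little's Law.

Method 1 (direct): Lq = λ²/(μ(μ-λ)) = 72.25/(17.0 × 8.50) = 0.5000

Method 2 (Little's Law):
W = 1/(μ-λ) = 1/8.50 = 0.117647
Wq = W - 1/μ = 0.117647 - 0.0588235 = 0.05882
Lq = λWq = 8.5 × 0.05882 = 0.5000 ✔ (matches Method 1)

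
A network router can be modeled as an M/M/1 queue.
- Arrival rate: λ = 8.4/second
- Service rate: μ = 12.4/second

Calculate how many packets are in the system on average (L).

ρ = λ/μ = 8.4/12.4 = 0.6774
For M/M/1: L = λ/(μ-λ)
L = 8.4/(12.4-8.4) = 8.4/4.00
L = 2.1000 packets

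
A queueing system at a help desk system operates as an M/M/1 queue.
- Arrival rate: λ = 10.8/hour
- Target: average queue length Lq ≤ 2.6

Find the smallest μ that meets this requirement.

For M/M/1: Lq = λ²/(μ(μ-λ))
Need Lq ≤ 2.6, i.e. μ(μ-λ) ≥ λ²/2.6
μ² - 10.8μ - 116.64/2.6 ≥ 0  →  μ² - 10.8μ - 44.86154 ≥ 0
Quadratic formula (positive root): μ = [λ + √(λ² + 4×44.86154)]/2
Discriminant: 116.64 + 4×44.86154 = 296.0862, √296.0862 = 17.2072
μ ≥ (10.8 + 17.2072)/2 = 14.0036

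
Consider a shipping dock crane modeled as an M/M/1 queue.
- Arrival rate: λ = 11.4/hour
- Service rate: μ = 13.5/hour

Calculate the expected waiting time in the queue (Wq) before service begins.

First, compute utilization: ρ = λ/μ = 11.4/13.5 = 0.8444
For M/M/1: Wq = λ/(μ(μ-λ))
Wq = 11.4/(13.5 × (13.5-11.4))
Wq = 11.4/(13.5 × 2.10)
Wq = 0.4021 hours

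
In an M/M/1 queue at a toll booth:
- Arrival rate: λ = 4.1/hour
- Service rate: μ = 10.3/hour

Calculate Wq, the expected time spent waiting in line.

First, compute utilization: ρ = λ/μ = 4.1/10.3 = 0.3981
For M/M/1: Wq = λ/(μ(μ-λ))
Wq = 4.1/(10.3 × (10.3-4.1))
Wq = 4.1/(10.3 × 6.20)
Wq = 0.06420 hours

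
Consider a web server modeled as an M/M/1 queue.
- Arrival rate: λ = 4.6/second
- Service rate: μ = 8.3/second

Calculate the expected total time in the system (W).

First, compute utilization: ρ = λ/μ = 4.6/8.3 = 0.5542
For M/M/1: W = 1/(μ-λ)
W = 1/(8.3-4.6) = 1/3.70
W = 0.2703 seconds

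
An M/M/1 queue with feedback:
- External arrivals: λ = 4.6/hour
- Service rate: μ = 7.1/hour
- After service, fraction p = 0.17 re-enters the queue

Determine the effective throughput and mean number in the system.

Effective arrival rate: λ_eff = λ/(1-p) = 4.6/(1-0.17) = 4.6/0.83 = 5.54217
ρ = λ_eff/μ = 5.54217/7.1 = 0.780587
L = ρ/(1-ρ) = 0.780587/(1-0.780587) = 3.5576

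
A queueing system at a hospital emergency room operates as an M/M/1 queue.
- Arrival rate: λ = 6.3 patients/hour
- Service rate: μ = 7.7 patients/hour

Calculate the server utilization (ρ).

Server utilization: ρ = λ/μ
ρ = 6.3/7.7 = 0.8182
The server is busy 81.82% of the time.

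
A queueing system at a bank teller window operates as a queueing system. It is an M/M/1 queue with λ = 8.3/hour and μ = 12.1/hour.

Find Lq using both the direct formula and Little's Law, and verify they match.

Method 1 (direct): Lq = λ²/(μ(μ-λ)) = 68.89/(12.1 × 3.80) = 1.4983

Method 2 (Little's Law):
W = 1/(μ-λ) = 1/3.80 = 0.263158
Wq = W - 1/μ = 0.263158 - 0.0826446 = 0.180513
Lq = λWq = 8.3 × 0.180513 = 1.4983 ✔ (matches Method 1)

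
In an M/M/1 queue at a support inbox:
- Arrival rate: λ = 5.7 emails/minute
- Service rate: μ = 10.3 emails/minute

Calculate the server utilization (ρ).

Server utilization: ρ = λ/μ
ρ = 5.7/10.3 = 0.5534
The server is busy 55.34% of the time.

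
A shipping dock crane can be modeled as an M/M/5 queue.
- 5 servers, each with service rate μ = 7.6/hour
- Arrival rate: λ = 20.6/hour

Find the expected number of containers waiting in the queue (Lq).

Traffic intensity: ρ = λ/(cμ) = 20.6/(5×7.6) = 0.5421
Since ρ = 0.5421 < 1, system is stable.
Offered load a = λ/μ = cρ = 20.6/7.6 = 2.7105
P₀ = [ Σₙ₌₀^4 aⁿ/n! + a^5/(5!(1-ρ)) ]⁻¹
Σ = a^0/0! + a^1/1! + a^2/2! + a^3/3! + a^4/4! = 1.0000 + 2.7105 + 3.6735 + 3.3190 + 2.2491 = 12.9521
a^5/(5!(1-ρ)) = 146.3080/(120 × 0.4579) = 2.6627
P₀ = 1/(12.9521 + 2.6627) = 0.06404
Lq = P₀·a^5·ρ / (5!(1-ρ)²) = 0.064042 × 146.3080 × 0.54211 / (120 × 0.20967) = 0.2019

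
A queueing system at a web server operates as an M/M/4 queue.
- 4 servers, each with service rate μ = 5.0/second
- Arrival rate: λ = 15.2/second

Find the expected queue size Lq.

Traffic intensity: ρ = λ/(cμ) = 15.2/(4×5.0) = 0.7600
Since ρ = 0.7600 < 1, system is stable.
Offered load a = λ/μ = cρ = 15.2/5.0 = 3.0400
P₀ = [ Σₙ₌₀^3 aⁿ/n! + a^4/(4!(1-ρ)) ]⁻¹
Σ = a^0/0! + a^1/1! + a^2/2! + a^3/3! = 1.0000 + 3.0400 + 4.6208 + 4.6824 = 13.3432
a^4/(4!(1-ρ)) = 85.4072/(24 × 0.2400) = 14.8276
P₀ = 1/(13.3432 + 14.8276) = 0.03550
Lq = P₀·a^4·ρ / (4!(1-ρ)²) = 0.035498 × 85.4072 × 0.76000 / (24 × 0.057600) = 1.6668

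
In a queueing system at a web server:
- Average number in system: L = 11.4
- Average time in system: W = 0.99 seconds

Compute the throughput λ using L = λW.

Little's Law: L = λW, so λ = L/W
λ = 11.4/0.99 = 11.5152 requests/second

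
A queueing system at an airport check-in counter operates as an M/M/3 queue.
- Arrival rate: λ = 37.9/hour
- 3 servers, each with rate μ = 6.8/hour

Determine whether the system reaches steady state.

Stability requires ρ = λ/(cμ) < 1
ρ = 37.9/(3 × 6.8) = 37.9/20.40 = 1.8578
Since 1.8578 ≥ 1, the system is UNSTABLE.
Need c > λ/μ = 37.9/6.8 = 5.57.
Minimum servers needed: c = 6.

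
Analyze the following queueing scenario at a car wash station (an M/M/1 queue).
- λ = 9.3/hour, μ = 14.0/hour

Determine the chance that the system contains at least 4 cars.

ρ = λ/μ = 9.3/14.0 = 0.6643
P(N ≥ n) = ρⁿ
P(N ≥ 4) = 0.6643^4
P(N ≥ 4) = 0.1947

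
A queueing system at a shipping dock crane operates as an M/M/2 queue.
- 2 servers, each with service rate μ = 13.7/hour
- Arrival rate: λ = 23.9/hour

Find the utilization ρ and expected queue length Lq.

Traffic intensity: ρ = λ/(cμ) = 23.9/(2×13.7) = 0.8723
Since ρ = 0.8723 < 1, system is stable.
Offered load a = λ/μ = cρ = 23.9/13.7 = 1.7445
P₀ = [ Σₙ₌₀^1 aⁿ/n! + a^2/(2!(1-ρ)) ]⁻¹
Σ = a^0/0! + a^1/1! = 1.0000 + 1.7445 = 2.7445
a^2/(2!(1-ρ)) = 3.04337/(2 × 0.127737) = 11.9126
P₀ = 1/(2.7445 + 11.9126) = 0.06823
Lq = P₀·a^2·ρ / (2!(1-ρ)²) = 0.068226 × 3.0434 × 0.87226 / (2 × 0.016317) = 5.5499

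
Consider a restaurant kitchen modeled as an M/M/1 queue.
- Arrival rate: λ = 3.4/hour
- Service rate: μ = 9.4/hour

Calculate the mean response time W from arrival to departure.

First, compute utilization: ρ = λ/μ = 3.4/9.4 = 0.3617
For M/M/1: W = 1/(μ-λ)
W = 1/(9.4-3.4) = 1/6.00
W = 0.1667 hours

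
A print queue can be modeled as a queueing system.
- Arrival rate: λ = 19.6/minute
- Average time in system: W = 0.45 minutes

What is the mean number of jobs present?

Little's Law: L = λW
L = 19.6 × 0.45 = 8.8200 jobs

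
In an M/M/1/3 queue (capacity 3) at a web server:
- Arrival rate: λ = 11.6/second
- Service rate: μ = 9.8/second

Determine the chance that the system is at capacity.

ρ = λ/μ = 11.6/9.8 = 1.1837
P₀ = (1-ρ)/(1-ρ^(K+1)) = (1-1.1837)/(1-1.1837^4) = -0.1837/-0.9632 = 0.1907
P_K = P₀×ρ^K = 0.1907 × 1.1837^3 = 0.1907 × 1.6585 = 0.3163
Blocking probability = 31.63%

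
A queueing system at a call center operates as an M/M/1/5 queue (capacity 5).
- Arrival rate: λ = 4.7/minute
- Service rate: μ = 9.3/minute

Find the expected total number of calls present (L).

ρ = λ/μ = 4.7/9.3 = 0.50538
P₀ = (1-ρ)/(1-ρ^(K+1)) = (1-0.50538)/(1-0.50538^6) = 0.4946/0.9833 = 0.5030
P_K = P₀×ρ^K = 0.5030 × 0.50538^5 = 0.5030 × 0.03297 = 0.01658
L = ρ[1 - (K+1)ρ^K + Kρ^(K+1)] / [(1-ρ)(1-ρ^(K+1))]
L = 0.50538 × (1 - 6×0.03297 + 5×0.01666) / ((1 - 0.50538) × (1 - 0.01666)) = 0.9201 calls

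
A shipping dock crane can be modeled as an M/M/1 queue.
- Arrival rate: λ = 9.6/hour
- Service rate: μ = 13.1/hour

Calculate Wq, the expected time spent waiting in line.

First, compute utilization: ρ = λ/μ = 9.6/13.1 = 0.7328
For M/M/1: Wq = λ/(μ(μ-λ))
Wq = 9.6/(13.1 × (13.1-9.6))
Wq = 9.6/(13.1 × 3.50)
Wq = 0.2094 hours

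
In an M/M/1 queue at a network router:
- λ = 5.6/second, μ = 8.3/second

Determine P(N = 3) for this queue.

ρ = λ/μ = 5.6/8.3 = 0.6747
P(n) = (1-ρ)ρⁿ
P(3) = (1-0.6747) × 0.6747^3
P(3) = 0.32530 × 0.30714
P(3) = 0.09991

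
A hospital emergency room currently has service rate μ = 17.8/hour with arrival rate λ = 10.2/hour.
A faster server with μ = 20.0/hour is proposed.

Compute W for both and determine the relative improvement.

System 1: ρ₁ = 10.2/17.8 = 0.5730, W₁ = 1/(17.8-10.2) = 0.13158
System 2: ρ₂ = 10.2/20.0 = 0.5100, W₂ = 1/(20.0-10.2) = 0.10204
Improvement: (W₁-W₂)/W₁ = (0.13158-0.10204)/0.13158 = 22.45%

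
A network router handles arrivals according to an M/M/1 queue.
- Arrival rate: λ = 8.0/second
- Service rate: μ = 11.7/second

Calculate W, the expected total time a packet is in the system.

First, compute utilization: ρ = λ/μ = 8.0/11.7 = 0.6838
For M/M/1: W = 1/(μ-λ)
W = 1/(11.7-8.0) = 1/3.70
W = 0.2703 seconds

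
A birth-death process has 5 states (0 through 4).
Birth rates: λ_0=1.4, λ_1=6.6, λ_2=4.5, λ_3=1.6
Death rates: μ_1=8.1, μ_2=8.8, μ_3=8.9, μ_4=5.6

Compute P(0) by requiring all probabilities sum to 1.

Ratios P(n)/P(0) = (λ₀···λₙ₋₁)/(μ₁···μₙ):
P(1)/P(0) = (1.4)/(8.1) = 0.1728
P(2)/P(0) = (1.4×6.6)/(8.1×8.8) = 0.1296
P(3)/P(0) = (1.4×6.6×4.5)/(8.1×8.8×8.9) = 0.06554
P(4)/P(0) = (1.4×6.6×4.5×1.6)/(8.1×8.8×8.9×5.6) = 0.01873

Normalization: ∑ P(n) = 1
P(0) × (1.0000 + 0.1728 + 0.1296 + 0.06554 + 0.01873) = 1
P(0) × 1.3867 = 1
P(0) = 1/1.3867 = 0.7211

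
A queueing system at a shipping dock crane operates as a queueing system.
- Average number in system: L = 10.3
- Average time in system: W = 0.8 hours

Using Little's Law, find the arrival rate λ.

Little's Law: L = λW, so λ = L/W
λ = 10.3/0.8 = 12.8750 containers/hour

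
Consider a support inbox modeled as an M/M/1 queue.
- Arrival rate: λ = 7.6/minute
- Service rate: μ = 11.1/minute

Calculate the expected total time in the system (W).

First, compute utilization: ρ = λ/μ = 7.6/11.1 = 0.6847
For M/M/1: W = 1/(μ-λ)
W = 1/(11.1-7.6) = 1/3.50
W = 0.2857 minutes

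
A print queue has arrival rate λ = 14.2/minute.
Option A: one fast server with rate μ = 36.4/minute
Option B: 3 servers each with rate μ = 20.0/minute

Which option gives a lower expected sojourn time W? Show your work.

Option A: single server μ = 36.4 (M/M/1)
  ρ_A = 14.2/36.4 = 0.3901
  W_A = 1/(μ-λ) = 1/(36.4-14.2) = 1/22.20 = 0.04505

Option B: 3 servers μ = 20.0 (M/M/3)
  ρ_B = λ/(cμ) = 14.2/(3×20.0) = 0.2367
  Offered load a = λ/μ = cρ = 14.2/20.0 = 0.7100
  P₀ = [ Σₙ₌₀^2 aⁿ/n! + a^3/(3!(1-ρ)) ]⁻¹
  Σ = a^0/0! + a^1/1! + a^2/2! = 1.0000 + 0.71000 + 0.25205 = 1.9621
  a^3/(3!(1-ρ)) = 0.3579/(6 × 0.7633) = 0.07815
  P₀ = 1/(1.9621 + 0.07815) = 0.4901
  Lq = P₀·a^3·ρ / (3!(1-ρ)²) = 0.4901 × 0.3579 × 0.2367 / (6 × 0.5827) = 0.01188
  Wq_B = Lq/λ = 0.011876/14.2 = 0.0008363
  W_B = Wq_B + 1/μ = 0.0008363 + 0.05000 = 0.05084

Since W_A = 0.04505 < W_B = 0.05084, Option A (single fast server) has the shorter time in system.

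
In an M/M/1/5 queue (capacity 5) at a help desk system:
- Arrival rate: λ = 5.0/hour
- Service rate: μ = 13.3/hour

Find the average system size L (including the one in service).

ρ = λ/μ = 5.0/13.3 = 0.37594
P₀ = (1-ρ)/(1-ρ^(K+1)) = (1-0.37594)/(1-0.37594^6) = 0.62406/0.99718 = 0.6258
P_K = P₀×ρ^K = 0.6258 × 0.37594^5 = 0.6258 × 0.007509 = 0.004699
L = ρ[1 - (K+1)ρ^K + Kρ^(K+1)] / [(1-ρ)(1-ρ^(K+1))]
L = 0.37594 × (1 - 6×0.007509 + 5×0.002823) / ((1 - 0.37594) × (1 - 0.002823)) = 0.5854 tickets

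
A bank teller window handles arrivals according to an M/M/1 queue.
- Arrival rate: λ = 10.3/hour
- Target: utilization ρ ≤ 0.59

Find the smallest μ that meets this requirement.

ρ = λ/μ, so μ = λ/ρ
μ ≥ 10.3/0.59 = 17.4576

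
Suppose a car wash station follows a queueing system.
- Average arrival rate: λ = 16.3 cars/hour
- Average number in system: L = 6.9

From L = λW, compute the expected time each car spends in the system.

Little's Law: L = λW, so W = L/λ
W = 6.9/16.3 = 0.4233 hours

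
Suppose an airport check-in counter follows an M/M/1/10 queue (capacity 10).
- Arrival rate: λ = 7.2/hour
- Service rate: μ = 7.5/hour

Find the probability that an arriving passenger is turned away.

ρ = λ/μ = 7.2/7.5 = 0.9600
P₀ = (1-ρ)/(1-ρ^(K+1)) = (1-0.9600)/(1-0.9600^11) = 0.04000/0.3618 = 0.1106
P_K = P₀×ρ^K = 0.11057 × 0.9600^10 = 0.11057 × 0.66483 = 0.07351
Blocking probability = 7.35%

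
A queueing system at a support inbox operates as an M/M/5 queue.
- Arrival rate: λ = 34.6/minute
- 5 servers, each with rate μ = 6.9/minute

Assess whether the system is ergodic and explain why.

Stability requires ρ = λ/(cμ) < 1
ρ = 34.6/(5 × 6.9) = 34.6/34.50 = 1.0029
Since 1.0029 ≥ 1, the system is UNSTABLE.
Need c > λ/μ = 34.6/6.9 = 5.01.
Minimum servers needed: c = 6.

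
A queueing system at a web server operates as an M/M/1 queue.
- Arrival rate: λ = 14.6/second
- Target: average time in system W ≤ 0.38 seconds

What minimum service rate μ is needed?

For M/M/1: W = 1/(μ-λ)
Need W ≤ 0.38, so 1/(μ-λ) ≤ 0.38
μ - λ ≥ 1/0.38 = 2.6316
μ ≥ 14.6 + 2.6316 = 17.2316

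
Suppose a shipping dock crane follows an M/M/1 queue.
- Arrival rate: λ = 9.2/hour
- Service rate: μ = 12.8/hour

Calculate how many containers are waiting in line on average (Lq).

ρ = λ/μ = 9.2/12.8 = 0.7187
For M/M/1: Lq = λ²/(μ(μ-λ))
Lq = 84.64/(12.8 × 3.60)
Lq = 1.8368 containers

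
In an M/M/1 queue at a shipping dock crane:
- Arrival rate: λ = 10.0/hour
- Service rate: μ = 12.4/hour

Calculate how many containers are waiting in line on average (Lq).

ρ = λ/μ = 10.0/12.4 = 0.8065
For M/M/1: Lq = λ²/(μ(μ-λ))
Lq = 100.00/(12.4 × 2.40)
Lq = 3.3602 containers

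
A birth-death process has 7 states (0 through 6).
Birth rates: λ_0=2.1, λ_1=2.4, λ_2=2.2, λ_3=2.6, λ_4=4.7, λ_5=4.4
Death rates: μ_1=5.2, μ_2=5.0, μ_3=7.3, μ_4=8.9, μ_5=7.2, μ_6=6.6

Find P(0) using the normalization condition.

Ratios P(n)/P(0) = (λ₀···λₙ₋₁)/(μ₁···μₙ):
P(1)/P(0) = (2.1)/(5.2) = 0.4038
P(2)/P(0) = (2.1×2.4)/(5.2×5.0) = 0.1938
P(3)/P(0) = (2.1×2.4×2.2)/(5.2×5.0×7.3) = 0.05842
P(4)/P(0) = (2.1×2.4×2.2×2.6)/(5.2×5.0×7.3×8.9) = 0.01707
P(5)/P(0) = (2.1×2.4×2.2×2.6×4.7)/(5.2×5.0×7.3×8.9×7.2) = 0.01114
P(6)/P(0) = (2.1×2.4×2.2×2.6×4.7×4.4)/(5.2×5.0×7.3×8.9×7.2×6.6) = 0.007427

Normalization: ∑ P(n) = 1
P(0) × (1.0000 + 0.4038 + 0.1938 + 0.05842 + 0.01707 + 0.01114 + 0.007427) = 1
P(0) × 1.6917 = 1
P(0) = 1/1.6917 = 0.5911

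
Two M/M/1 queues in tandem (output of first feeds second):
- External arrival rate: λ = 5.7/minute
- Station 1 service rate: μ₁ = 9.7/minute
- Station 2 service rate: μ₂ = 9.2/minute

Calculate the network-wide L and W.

By Jackson's theorem, each station behaves as independent M/M/1.
Station 1: ρ₁ = 5.7/9.7 = 0.5876, L₁ = ρ₁/(1-ρ₁) = λ/(μ₁-λ) = 5.7/4.00 = 1.4250
Station 2: ρ₂ = 5.7/9.2 = 0.6196, L₂ = ρ₂/(1-ρ₂) = λ/(μ₂-λ) = 5.7/3.50 = 1.6286
Total: L = L₁ + L₂ = 1.4250 + 1.6286 = 3.0536
W = L/λ = 3.0536/5.7 = 0.5357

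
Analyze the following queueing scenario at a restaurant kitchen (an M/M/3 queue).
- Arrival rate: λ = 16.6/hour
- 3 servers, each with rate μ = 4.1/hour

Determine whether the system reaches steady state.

Stability requires ρ = λ/(cμ) < 1
ρ = 16.6/(3 × 4.1) = 16.6/12.30 = 1.3496
Since 1.3496 ≥ 1, the system is UNSTABLE.
Need c > λ/μ = 16.6/4.1 = 4.05.
Minimum servers needed: c = 5.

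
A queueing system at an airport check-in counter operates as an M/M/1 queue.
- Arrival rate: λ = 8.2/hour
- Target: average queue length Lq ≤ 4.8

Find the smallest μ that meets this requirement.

For M/M/1: Lq = λ²/(μ(μ-λ))
Need Lq ≤ 4.8, i.e. μ(μ-λ) ≥ λ²/4.8
μ² - 8.2μ - 67.24/4.8 ≥ 0  →  μ² - 8.2μ - 14.00833 ≥ 0
Quadratic formula (positive root): μ = [λ + √(λ² + 4×14.00833)]/2
Discriminant: 67.24 + 4×14.00833 = 123.2733, √123.2733 = 11.10285
μ ≥ (8.2 + 11.10285)/2 = 9.6514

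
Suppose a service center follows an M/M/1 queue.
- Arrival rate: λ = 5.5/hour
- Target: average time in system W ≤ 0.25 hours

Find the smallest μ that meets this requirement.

For M/M/1: W = 1/(μ-λ)
Need W ≤ 0.25, so 1/(μ-λ) ≤ 0.25
μ - λ ≥ 1/0.25 = 4.0000
μ ≥ 5.5 + 4.0000 = 9.5000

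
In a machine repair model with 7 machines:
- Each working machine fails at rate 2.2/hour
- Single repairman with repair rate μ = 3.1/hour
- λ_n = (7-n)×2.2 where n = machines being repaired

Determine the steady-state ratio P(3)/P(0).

P(3)/P(0) = ∏_{i=0}^{3-1} λ_i/μ_{i+1}
= (7-0)×2.2/3.1 × (7-1)×2.2/3.1 × (7-2)×2.2/3.1
= 75.0589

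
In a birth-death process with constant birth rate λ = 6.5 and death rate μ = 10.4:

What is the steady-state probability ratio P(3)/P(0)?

For constant rates: P(n)/P(0) = (λ/μ)^n
P(3)/P(0) = (6.5/10.4)^3 = 0.6250^3 = 0.2441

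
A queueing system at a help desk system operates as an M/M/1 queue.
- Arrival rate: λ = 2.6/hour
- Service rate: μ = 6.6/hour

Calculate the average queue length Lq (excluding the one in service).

ρ = λ/μ = 2.6/6.6 = 0.3939
For M/M/1: Lq = λ²/(μ(μ-λ))
Lq = 6.76/(6.6 × 4.00)
Lq = 0.2561 tickets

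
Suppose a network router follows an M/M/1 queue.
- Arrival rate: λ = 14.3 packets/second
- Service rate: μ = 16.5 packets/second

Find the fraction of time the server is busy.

Server utilization: ρ = λ/μ
ρ = 14.3/16.5 = 0.8667
The server is busy 86.67% of the time.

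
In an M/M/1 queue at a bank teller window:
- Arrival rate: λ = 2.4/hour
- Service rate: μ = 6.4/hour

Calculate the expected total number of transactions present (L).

ρ = λ/μ = 2.4/6.4 = 0.3750
For M/M/1: L = λ/(μ-λ)
L = 2.4/(6.4-2.4) = 2.4/4.00
L = 0.6000 transactions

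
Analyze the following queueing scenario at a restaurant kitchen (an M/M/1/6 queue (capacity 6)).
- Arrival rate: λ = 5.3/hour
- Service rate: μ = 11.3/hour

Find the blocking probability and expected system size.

ρ = λ/μ = 5.3/11.3 = 0.46903
P₀ = (1-ρ)/(1-ρ^(K+1)) = (1-0.46903)/(1-0.46903^7) = 0.53097/0.99501 = 0.5336
P_K = P₀×ρ^K = 0.53363 × 0.46903^6 = 0.53363 × 0.010646 = 0.005681
Blocking probability P_6 = 0.005681 (0.57%)
L = ρ[1 - (K+1)ρ^K + Kρ^(K+1)] / [(1-ρ)(1-ρ^(K+1))]
L = 0.46903 × (1 - 7×0.01065 + 6×0.004993) / ((1 - 0.46903) × (1 - 0.004993)) = 0.8482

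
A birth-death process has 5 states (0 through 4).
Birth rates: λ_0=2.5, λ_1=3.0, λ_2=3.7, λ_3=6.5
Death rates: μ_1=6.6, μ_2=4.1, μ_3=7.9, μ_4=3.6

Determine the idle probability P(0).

Ratios P(n)/P(0) = (λ₀···λₙ₋₁)/(μ₁···μₙ):
P(1)/P(0) = (2.5)/(6.6) = 0.37879
P(2)/P(0) = (2.5×3.0)/(6.6×4.1) = 0.27716
P(3)/P(0) = (2.5×3.0×3.7)/(6.6×4.1×7.9) = 0.12981
P(4)/P(0) = (2.5×3.0×3.7×6.5)/(6.6×4.1×7.9×3.6) = 0.23438

Normalization: ∑ P(n) = 1
P(0) × (1.0000 + 0.37879 + 0.27716 + 0.12981 + 0.23438) = 1
P(0) × 2.0201 = 1
P(0) = 1/2.0201 = 0.4950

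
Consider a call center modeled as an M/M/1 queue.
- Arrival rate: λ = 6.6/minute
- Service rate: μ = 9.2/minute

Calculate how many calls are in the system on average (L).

ρ = λ/μ = 6.6/9.2 = 0.7174
For M/M/1: L = λ/(μ-λ)
L = 6.6/(9.2-6.6) = 6.6/2.60
L = 2.5385 calls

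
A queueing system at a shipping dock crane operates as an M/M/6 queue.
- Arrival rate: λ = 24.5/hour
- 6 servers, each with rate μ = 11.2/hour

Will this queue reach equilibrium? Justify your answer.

Stability requires ρ = λ/(cμ) < 1
ρ = 24.5/(6 × 11.2) = 24.5/67.20 = 0.3646
Since 0.3646 < 1, the system is STABLE.
The servers are busy 36.46% of the time.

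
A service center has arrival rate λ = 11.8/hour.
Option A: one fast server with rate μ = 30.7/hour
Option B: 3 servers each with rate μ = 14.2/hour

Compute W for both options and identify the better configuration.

Option A: single server μ = 30.7 (M/M/1)
  ρ_A = 11.8/30.7 = 0.3844
  W_A = 1/(μ-λ) = 1/(30.7-11.8) = 1/18.90 = 0.05291

Option B: 3 servers μ = 14.2 (M/M/3)
  ρ_B = λ/(cμ) = 11.8/(3×14.2) = 0.2770
  Offered load a = λ/μ = cρ = 11.8/14.2 = 0.8310
  P₀ = [ Σₙ₌₀^2 aⁿ/n! + a^3/(3!(1-ρ)) ]⁻¹
  Σ = a^0/0! + a^1/1! + a^2/2! = 1.0000 + 0.8310 + 0.3453 = 2.1763
  a^3/(3!(1-ρ)) = 0.5738/(6 × 0.7230) = 0.1323
  P₀ = 1/(2.1763 + 0.1323) = 0.4332
  Lq = P₀·a^3·ρ / (3!(1-ρ)²) = 0.4332 × 0.5738 × 0.2770 / (6 × 0.5227) = 0.02195
  Wq_B = Lq/λ = 0.02195/11.8 = 0.001860
  W_B = Wq_B + 1/μ = 0.001860 + 0.07042 = 0.07228

Since W_A = 0.05291 < W_B = 0.07228, Option A (single fast server) has the shorter time in system.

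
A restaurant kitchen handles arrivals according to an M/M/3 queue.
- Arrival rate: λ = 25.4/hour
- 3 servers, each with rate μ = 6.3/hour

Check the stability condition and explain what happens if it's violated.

Stability requires ρ = λ/(cμ) < 1
ρ = 25.4/(3 × 6.3) = 25.4/18.90 = 1.3439
Since 1.3439 ≥ 1, the system is UNSTABLE.
Need c > λ/μ = 25.4/6.3 = 4.03.
Minimum servers needed: c = 5.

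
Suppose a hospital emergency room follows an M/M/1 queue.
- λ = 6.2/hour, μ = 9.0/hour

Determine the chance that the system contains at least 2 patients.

ρ = λ/μ = 6.2/9.0 = 0.6889
P(N ≥ n) = ρⁿ
P(N ≥ 2) = 0.6889^2
P(N ≥ 2) = 0.4746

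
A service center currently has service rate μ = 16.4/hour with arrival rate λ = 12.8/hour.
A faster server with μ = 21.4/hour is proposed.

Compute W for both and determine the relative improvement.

System 1: ρ₁ = 12.8/16.4 = 0.7805, W₁ = 1/(16.4-12.8) = 0.2778
System 2: ρ₂ = 12.8/21.4 = 0.5981, W₂ = 1/(21.4-12.8) = 0.1163
Improvement: (W₁-W₂)/W₁ = (0.2778-0.1163)/0.2778 = 58.14%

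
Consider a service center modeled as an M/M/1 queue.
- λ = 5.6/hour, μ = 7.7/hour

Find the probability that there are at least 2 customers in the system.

ρ = λ/μ = 5.6/7.7 = 0.72727
P(N ≥ n) = ρⁿ
P(N ≥ 2) = 0.72727^2
P(N ≥ 2) = 0.5289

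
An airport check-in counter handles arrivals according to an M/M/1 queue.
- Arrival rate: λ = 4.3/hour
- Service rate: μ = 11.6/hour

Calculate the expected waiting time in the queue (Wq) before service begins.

First, compute utilization: ρ = λ/μ = 4.3/11.6 = 0.3707
For M/M/1: Wq = λ/(μ(μ-λ))
Wq = 4.3/(11.6 × (11.6-4.3))
Wq = 4.3/(11.6 × 7.30)
Wq = 0.05078 hours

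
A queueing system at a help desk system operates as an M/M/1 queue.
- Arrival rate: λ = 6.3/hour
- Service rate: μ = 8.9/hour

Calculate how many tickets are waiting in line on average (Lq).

ρ = λ/μ = 6.3/8.9 = 0.7079
For M/M/1: Lq = λ²/(μ(μ-λ))
Lq = 39.69/(8.9 × 2.60)
Lq = 1.7152 tickets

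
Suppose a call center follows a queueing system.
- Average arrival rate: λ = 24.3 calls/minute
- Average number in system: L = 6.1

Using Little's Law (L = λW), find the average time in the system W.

Little's Law: L = λW, so W = L/λ
W = 6.1/24.3 = 0.2510 minutes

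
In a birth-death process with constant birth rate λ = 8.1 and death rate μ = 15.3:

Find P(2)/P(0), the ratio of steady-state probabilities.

For constant rates: P(n)/P(0) = (λ/μ)^n
P(2)/P(0) = (8.1/15.3)^2 = 0.5294^2 = 0.2803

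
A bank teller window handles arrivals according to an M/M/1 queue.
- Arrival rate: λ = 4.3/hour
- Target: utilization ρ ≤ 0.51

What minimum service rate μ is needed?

ρ = λ/μ, so μ = λ/ρ
μ ≥ 4.3/0.51 = 8.4314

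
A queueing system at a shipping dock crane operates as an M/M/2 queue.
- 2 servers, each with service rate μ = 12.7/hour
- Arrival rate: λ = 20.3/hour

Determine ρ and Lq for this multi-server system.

Traffic intensity: ρ = λ/(cμ) = 20.3/(2×12.7) = 0.7992
Since ρ = 0.7992 < 1, system is stable.
Offered load a = λ/μ = cρ = 20.3/12.7 = 1.5984
P₀ = [ Σₙ₌₀^1 aⁿ/n! + a^2/(2!(1-ρ)) ]⁻¹
Σ = a^0/0! + a^1/1! = 1.0000 + 1.5984 = 2.5984
a^2/(2!(1-ρ)) = 2.5550/(2 × 0.20079) = 6.3624
P₀ = 1/(2.5984 + 6.3624) = 0.1116
Lq = P₀·a^2·ρ / (2!(1-ρ)²) = 0.11160 × 2.5550 × 0.79921 / (2 × 0.040316) = 2.8262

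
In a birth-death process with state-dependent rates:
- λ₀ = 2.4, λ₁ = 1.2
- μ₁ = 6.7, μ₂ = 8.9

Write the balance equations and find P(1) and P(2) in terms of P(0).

Balance equations:
State 0: λ₀P₀ = μ₁P₁ → P₁ = (λ₀/μ₁)P₀ = (2.4/6.7)P₀ = 0.3582P₀
State 1: P₂ = (λ₀λ₁)/(μ₁μ₂)P₀ = (2.4×1.2)/(6.7×8.9)P₀ = 0.04830P₀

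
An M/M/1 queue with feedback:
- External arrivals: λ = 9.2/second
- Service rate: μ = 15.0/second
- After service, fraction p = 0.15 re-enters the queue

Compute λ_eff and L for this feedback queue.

Effective arrival rate: λ_eff = λ/(1-p) = 9.2/(1-0.15) = 9.2/0.85 = 10.823529
ρ = λ_eff/μ = 10.823529/15.0 = 0.7215686
L = ρ/(1-ρ) = 0.7215686/(1-0.7215686) = 2.5915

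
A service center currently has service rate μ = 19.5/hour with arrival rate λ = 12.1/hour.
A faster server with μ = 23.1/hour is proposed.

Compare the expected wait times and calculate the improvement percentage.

System 1: ρ₁ = 12.1/19.5 = 0.6205, W₁ = 1/(19.5-12.1) = 0.13514
System 2: ρ₂ = 12.1/23.1 = 0.5238, W₂ = 1/(23.1-12.1) = 0.090909
Improvement: (W₁-W₂)/W₁ = (0.13514-0.090909)/0.13514 = 32.73%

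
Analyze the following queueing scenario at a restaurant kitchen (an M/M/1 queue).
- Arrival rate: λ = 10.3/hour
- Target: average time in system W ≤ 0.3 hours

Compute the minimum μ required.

For M/M/1: W = 1/(μ-λ)
Need W ≤ 0.3, so 1/(μ-λ) ≤ 0.3
μ - λ ≥ 1/0.3 = 3.3333
μ ≥ 10.3 + 3.3333 = 13.6333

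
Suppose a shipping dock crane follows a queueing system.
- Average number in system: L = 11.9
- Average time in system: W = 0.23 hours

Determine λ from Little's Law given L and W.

Little's Law: L = λW, so λ = L/W
λ = 11.9/0.23 = 51.7391 containers/hour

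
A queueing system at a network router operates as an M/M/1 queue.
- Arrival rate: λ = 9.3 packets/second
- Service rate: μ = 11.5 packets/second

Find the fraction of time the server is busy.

Server utilization: ρ = λ/μ
ρ = 9.3/11.5 = 0.8087
The server is busy 80.87% of the time.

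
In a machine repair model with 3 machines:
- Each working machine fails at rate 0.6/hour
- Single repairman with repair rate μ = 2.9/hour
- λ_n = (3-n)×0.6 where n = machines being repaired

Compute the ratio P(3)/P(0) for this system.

P(3)/P(0) = ∏_{i=0}^{3-1} λ_i/μ_{i+1}
= (3-0)×0.6/2.9 × (3-1)×0.6/2.9 × (3-2)×0.6/2.9
= 0.05314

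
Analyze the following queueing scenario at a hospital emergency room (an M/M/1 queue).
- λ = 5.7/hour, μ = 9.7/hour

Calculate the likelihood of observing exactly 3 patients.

ρ = λ/μ = 5.7/9.7 = 0.58763
P(n) = (1-ρ)ρⁿ
P(3) = (1-0.58763) × 0.58763^3
P(3) = 0.4124 × 0.2029
P(3) = 0.08368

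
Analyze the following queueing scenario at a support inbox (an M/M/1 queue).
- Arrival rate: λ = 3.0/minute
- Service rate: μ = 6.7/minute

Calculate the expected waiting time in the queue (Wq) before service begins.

First, compute utilization: ρ = λ/μ = 3.0/6.7 = 0.4478
For M/M/1: Wq = λ/(μ(μ-λ))
Wq = 3.0/(6.7 × (6.7-3.0))
Wq = 3.0/(6.7 × 3.70)
Wq = 0.1210 minutes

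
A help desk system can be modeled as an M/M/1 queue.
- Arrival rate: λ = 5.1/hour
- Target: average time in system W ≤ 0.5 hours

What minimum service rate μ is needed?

For M/M/1: W = 1/(μ-λ)
Need W ≤ 0.5, so 1/(μ-λ) ≤ 0.5
μ - λ ≥ 1/0.5 = 2.0000
μ ≥ 5.1 + 2.0000 = 7.1000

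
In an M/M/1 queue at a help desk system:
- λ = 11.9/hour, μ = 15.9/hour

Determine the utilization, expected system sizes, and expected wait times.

Step 1: ρ = λ/μ = 11.9/15.9 = 0.7484
Step 2: L = λ/(μ-λ) = 11.9/4.00 = 2.9750
Step 3: Lq = λ²/(μ(μ-λ)) = 141.61/(15.9×4.00) = 2.2266
Step 4: W = 1/(μ-λ) = 1/4.00 = 0.2500
Step 5: Wq = λ/(μ(μ-λ)) = 11.9/(15.9×4.00) = 0.1871
Step 6: P(0) = 1-ρ = 0.2516
Verify: L = λW = 11.9×0.2500 = 2.9750 ✔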